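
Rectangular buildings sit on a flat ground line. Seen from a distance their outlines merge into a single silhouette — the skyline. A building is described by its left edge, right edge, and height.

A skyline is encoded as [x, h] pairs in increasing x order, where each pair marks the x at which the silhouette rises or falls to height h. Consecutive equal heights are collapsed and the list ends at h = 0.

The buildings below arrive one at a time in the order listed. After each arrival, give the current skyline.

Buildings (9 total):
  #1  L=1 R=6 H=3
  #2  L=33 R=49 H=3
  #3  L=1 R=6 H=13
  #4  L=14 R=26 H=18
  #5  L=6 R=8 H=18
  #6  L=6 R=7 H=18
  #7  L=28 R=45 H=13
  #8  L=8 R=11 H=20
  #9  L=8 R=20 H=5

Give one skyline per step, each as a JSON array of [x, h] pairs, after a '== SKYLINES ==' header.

== SKYLINES ==
[[1,3],[6,0]]
[[1,3],[6,0],[33,3],[49,0]]
[[1,13],[6,0],[33,3],[49,0]]
[[1,13],[6,0],[14,18],[26,0],[33,3],[49,0]]
[[1,13],[6,18],[8,0],[14,18],[26,0],[33,3],[49,0]]
[[1,13],[6,18],[8,0],[14,18],[26,0],[33,3],[49,0]]
[[1,13],[6,18],[8,0],[14,18],[26,0],[28,13],[45,3],[49,0]]
[[1,13],[6,18],[8,20],[11,0],[14,18],[26,0],[28,13],[45,3],[49,0]]
[[1,13],[6,18],[8,20],[11,5],[14,18],[26,0],[28,13],[45,3],[49,0]]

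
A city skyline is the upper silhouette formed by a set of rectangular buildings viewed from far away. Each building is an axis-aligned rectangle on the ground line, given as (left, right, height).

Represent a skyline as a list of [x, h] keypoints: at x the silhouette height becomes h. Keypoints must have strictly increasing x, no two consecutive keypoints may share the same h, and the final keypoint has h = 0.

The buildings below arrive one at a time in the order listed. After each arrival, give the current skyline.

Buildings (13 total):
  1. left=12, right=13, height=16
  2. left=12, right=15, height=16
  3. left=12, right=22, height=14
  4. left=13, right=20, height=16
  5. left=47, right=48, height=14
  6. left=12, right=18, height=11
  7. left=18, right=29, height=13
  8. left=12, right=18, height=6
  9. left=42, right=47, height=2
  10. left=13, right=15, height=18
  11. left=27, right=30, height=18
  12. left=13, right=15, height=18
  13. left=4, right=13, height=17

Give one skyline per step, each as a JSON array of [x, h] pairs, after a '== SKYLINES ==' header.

== SKYLINES ==
[[12,16],[13,0]]
[[12,16],[15,0]]
[[12,16],[15,14],[22,0]]
[[12,16],[20,14],[22,0]]
[[12,16],[20,14],[22,0],[47,14],[48,0]]
[[12,16],[20,14],[22,0],[47,14],[48,0]]
[[12,16],[20,14],[22,13],[29,0],[47,14],[48,0]]
[[12,16],[20,14],[22,13],[29,0],[47,14],[48,0]]
[[12,16],[20,14],[22,13],[29,0],[42,2],[47,14],[48,0]]
[[12,16],[13,18],[15,16],[20,14],[22,13],[29,0],[42,2],[47,14],[48,0]]
[[12,16],[13,18],[15,16],[20,14],[22,13],[27,18],[30,0],[42,2],[47,14],[48,0]]
[[12,16],[13,18],[15,16],[20,14],[22,13],[27,18],[30,0],[42,2],[47,14],[48,0]]
[[4,17],[13,18],[15,16],[20,14],[22,13],[27,18],[30,0],[42,2],[47,14],[48,0]]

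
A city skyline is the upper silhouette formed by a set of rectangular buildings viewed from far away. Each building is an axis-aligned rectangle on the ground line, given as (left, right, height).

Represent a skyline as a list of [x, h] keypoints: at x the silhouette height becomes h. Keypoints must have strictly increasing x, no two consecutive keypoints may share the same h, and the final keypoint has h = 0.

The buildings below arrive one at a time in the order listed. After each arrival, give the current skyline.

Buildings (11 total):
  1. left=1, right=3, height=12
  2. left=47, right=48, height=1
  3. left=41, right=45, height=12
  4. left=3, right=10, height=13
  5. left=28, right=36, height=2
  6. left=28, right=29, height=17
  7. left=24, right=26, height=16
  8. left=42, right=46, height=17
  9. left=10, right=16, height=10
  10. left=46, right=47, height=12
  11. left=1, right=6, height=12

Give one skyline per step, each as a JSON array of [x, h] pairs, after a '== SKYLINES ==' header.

== SKYLINES ==
[[1,12],[3,0]]
[[1,12],[3,0],[47,1],[48,0]]
[[1,12],[3,0],[41,12],[45,0],[47,1],[48,0]]
[[1,12],[3,13],[10,0],[41,12],[45,0],[47,1],[48,0]]
[[1,12],[3,13],[10,0],[28,2],[36,0],[41,12],[45,0],[47,1],[48,0]]
[[1,12],[3,13],[10,0],[28,17],[29,2],[36,0],[41,12],[45,0],[47,1],[48,0]]
[[1,12],[3,13],[10,0],[24,16],[26,0],[28,17],[29,2],[36,0],[41,12],[45,0],[47,1],[48,0]]
[[1,12],[3,13],[10,0],[24,16],[26,0],[28,17],[29,2],[36,0],[41,12],[42,17],[46,0],[47,1],[48,0]]
[[1,12],[3,13],[10,10],[16,0],[24,16],[26,0],[28,17],[29,2],[36,0],[41,12],[42,17],[46,0],[47,1],[48,0]]
[[1,12],[3,13],[10,10],[16,0],[24,16],[26,0],[28,17],[29,2],[36,0],[41,12],[42,17],[46,12],[47,1],[48,0]]
[[1,12],[3,13],[10,10],[16,0],[24,16],[26,0],[28,17],[29,2],[36,0],[41,12],[42,17],[46,12],[47,1],[48,0]]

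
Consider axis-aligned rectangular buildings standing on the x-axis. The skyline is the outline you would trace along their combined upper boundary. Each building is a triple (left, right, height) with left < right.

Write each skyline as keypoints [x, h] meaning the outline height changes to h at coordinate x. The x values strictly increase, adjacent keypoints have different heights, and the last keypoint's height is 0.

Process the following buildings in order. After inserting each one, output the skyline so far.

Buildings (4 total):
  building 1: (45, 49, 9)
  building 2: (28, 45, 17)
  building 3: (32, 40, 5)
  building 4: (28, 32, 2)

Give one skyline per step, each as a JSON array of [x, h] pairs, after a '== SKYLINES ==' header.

== SKYLINES ==
[[45,9],[49,0]]
[[28,17],[45,9],[49,0]]
[[28,17],[45,9],[49,0]]
[[28,17],[45,9],[49,0]]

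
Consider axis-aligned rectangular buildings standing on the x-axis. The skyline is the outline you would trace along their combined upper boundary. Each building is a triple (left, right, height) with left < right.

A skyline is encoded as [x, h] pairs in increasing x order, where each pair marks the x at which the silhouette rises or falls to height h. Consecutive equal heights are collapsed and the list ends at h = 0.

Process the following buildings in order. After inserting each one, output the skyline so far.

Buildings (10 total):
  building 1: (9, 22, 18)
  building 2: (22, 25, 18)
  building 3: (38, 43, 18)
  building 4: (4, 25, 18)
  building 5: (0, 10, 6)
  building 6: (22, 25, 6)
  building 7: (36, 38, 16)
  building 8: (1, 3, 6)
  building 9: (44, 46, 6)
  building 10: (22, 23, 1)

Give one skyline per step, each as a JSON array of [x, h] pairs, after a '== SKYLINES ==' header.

== SKYLINES ==
[[9,18],[22,0]]
[[9,18],[25,0]]
[[9,18],[25,0],[38,18],[43,0]]
[[4,18],[25,0],[38,18],[43,0]]
[[0,6],[4,18],[25,0],[38,18],[43,0]]
[[0,6],[4,18],[25,0],[38,18],[43,0]]
[[0,6],[4,18],[25,0],[36,16],[38,18],[43,0]]
[[0,6],[4,18],[25,0],[36,16],[38,18],[43,0]]
[[0,6],[4,18],[25,0],[36,16],[38,18],[43,0],[44,6],[46,0]]
[[0,6],[4,18],[25,0],[36,16],[38,18],[43,0],[44,6],[46,0]]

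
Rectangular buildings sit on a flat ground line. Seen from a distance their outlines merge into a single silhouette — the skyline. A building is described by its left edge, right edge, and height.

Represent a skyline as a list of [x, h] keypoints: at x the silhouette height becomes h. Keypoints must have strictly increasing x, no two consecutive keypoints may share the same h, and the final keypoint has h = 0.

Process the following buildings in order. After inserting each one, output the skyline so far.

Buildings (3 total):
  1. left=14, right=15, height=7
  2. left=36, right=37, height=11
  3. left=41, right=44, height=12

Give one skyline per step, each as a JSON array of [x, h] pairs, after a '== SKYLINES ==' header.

== SKYLINES ==
[[14,7],[15,0]]
[[14,7],[15,0],[36,11],[37,0]]
[[14,7],[15,0],[36,11],[37,0],[41,12],[44,0]]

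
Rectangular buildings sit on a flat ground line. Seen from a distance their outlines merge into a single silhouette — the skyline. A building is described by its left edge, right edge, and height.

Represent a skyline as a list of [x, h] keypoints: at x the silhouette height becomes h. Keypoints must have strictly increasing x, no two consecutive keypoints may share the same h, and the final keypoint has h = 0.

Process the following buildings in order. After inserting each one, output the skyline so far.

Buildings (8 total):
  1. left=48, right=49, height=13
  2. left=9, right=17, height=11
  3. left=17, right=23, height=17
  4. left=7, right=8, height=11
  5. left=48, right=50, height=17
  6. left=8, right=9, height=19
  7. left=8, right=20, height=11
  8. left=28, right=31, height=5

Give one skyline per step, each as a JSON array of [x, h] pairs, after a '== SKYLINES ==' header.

== SKYLINES ==
[[48,13],[49,0]]
[[9,11],[17,0],[48,13],[49,0]]
[[9,11],[17,17],[23,0],[48,13],[49,0]]
[[7,11],[8,0],[9,11],[17,17],[23,0],[48,13],[49,0]]
[[7,11],[8,0],[9,11],[17,17],[23,0],[48,17],[50,0]]
[[7,11],[8,19],[9,11],[17,17],[23,0],[48,17],[50,0]]
[[7,11],[8,19],[9,11],[17,17],[23,0],[48,17],[50,0]]
[[7,11],[8,19],[9,11],[17,17],[23,0],[28,5],[31,0],[48,17],[50,0]]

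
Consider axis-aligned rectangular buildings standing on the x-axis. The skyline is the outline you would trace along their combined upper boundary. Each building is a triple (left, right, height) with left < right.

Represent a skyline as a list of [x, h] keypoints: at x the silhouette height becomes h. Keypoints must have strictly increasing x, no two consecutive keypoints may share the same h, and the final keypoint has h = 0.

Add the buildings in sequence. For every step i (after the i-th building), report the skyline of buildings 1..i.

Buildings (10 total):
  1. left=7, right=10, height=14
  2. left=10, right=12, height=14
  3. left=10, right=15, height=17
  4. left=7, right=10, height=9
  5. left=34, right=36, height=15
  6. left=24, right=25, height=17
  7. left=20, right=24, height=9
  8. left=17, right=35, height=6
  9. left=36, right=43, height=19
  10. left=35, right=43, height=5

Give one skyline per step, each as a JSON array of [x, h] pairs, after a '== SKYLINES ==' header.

== SKYLINES ==
[[7,14],[10,0]]
[[7,14],[12,0]]
[[7,14],[10,17],[15,0]]
[[7,14],[10,17],[15,0]]
[[7,14],[10,17],[15,0],[34,15],[36,0]]
[[7,14],[10,17],[15,0],[24,17],[25,0],[34,15],[36,0]]
[[7,14],[10,17],[15,0],[20,9],[24,17],[25,0],[34,15],[36,0]]
[[7,14],[10,17],[15,0],[17,6],[20,9],[24,17],[25,6],[34,15],[36,0]]
[[7,14],[10,17],[15,0],[17,6],[20,9],[24,17],[25,6],[34,15],[36,19],[43,0]]
[[7,14],[10,17],[15,0],[17,6],[20,9],[24,17],[25,6],[34,15],[36,19],[43,0]]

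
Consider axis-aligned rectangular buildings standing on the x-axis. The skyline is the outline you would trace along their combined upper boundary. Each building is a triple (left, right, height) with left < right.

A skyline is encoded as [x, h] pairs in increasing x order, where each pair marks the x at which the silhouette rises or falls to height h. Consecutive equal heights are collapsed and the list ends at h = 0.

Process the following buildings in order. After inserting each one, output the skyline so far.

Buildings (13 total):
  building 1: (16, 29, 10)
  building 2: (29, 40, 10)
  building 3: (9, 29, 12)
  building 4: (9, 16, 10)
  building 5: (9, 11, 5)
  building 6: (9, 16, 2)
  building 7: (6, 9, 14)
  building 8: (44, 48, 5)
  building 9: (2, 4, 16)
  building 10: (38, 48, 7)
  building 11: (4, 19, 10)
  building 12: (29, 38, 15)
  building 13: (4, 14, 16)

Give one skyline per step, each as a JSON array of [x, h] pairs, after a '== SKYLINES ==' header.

== SKYLINES ==
[[16,10],[29,0]]
[[16,10],[40,0]]
[[9,12],[29,10],[40,0]]
[[9,12],[29,10],[40,0]]
[[9,12],[29,10],[40,0]]
[[9,12],[29,10],[40,0]]
[[6,14],[9,12],[29,10],[40,0]]
[[6,14],[9,12],[29,10],[40,0],[44,5],[48,0]]
[[2,16],[4,0],[6,14],[9,12],[29,10],[40,0],[44,5],[48,0]]
[[2,16],[4,0],[6,14],[9,12],[29,10],[40,7],[48,0]]
[[2,16],[4,10],[6,14],[9,12],[29,10],[40,7],[48,0]]
[[2,16],[4,10],[6,14],[9,12],[29,15],[38,10],[40,7],[48,0]]
[[2,16],[14,12],[29,15],[38,10],[40,7],[48,0]]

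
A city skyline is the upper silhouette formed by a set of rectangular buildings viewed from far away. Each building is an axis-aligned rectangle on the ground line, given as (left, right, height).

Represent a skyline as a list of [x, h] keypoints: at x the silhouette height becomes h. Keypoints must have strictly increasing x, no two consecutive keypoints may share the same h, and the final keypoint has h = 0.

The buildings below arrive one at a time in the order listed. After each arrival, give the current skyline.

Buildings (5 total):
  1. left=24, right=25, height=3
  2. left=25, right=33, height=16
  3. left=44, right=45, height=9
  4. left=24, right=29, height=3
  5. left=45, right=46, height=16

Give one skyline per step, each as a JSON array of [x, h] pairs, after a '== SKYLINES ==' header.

== SKYLINES ==
[[24,3],[25,0]]
[[24,3],[25,16],[33,0]]
[[24,3],[25,16],[33,0],[44,9],[45,0]]
[[24,3],[25,16],[33,0],[44,9],[45,0]]
[[24,3],[25,16],[33,0],[44,9],[45,16],[46,0]]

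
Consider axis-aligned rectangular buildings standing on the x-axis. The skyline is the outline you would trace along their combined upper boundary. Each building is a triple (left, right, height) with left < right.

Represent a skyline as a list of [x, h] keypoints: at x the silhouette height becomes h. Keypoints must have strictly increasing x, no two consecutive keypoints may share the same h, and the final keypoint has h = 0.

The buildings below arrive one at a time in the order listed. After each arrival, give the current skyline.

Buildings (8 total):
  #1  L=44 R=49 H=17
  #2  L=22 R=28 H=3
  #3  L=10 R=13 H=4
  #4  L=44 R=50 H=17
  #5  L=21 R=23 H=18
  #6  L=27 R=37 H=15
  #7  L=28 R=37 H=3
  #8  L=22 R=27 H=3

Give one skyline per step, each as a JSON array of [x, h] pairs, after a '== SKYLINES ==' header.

== SKYLINES ==
[[44,17],[49,0]]
[[22,3],[28,0],[44,17],[49,0]]
[[10,4],[13,0],[22,3],[28,0],[44,17],[49,0]]
[[10,4],[13,0],[22,3],[28,0],[44,17],[50,0]]
[[10,4],[13,0],[21,18],[23,3],[28,0],[44,17],[50,0]]
[[10,4],[13,0],[21,18],[23,3],[27,15],[37,0],[44,17],[50,0]]
[[10,4],[13,0],[21,18],[23,3],[27,15],[37,0],[44,17],[50,0]]
[[10,4],[13,0],[21,18],[23,3],[27,15],[37,0],[44,17],[50,0]]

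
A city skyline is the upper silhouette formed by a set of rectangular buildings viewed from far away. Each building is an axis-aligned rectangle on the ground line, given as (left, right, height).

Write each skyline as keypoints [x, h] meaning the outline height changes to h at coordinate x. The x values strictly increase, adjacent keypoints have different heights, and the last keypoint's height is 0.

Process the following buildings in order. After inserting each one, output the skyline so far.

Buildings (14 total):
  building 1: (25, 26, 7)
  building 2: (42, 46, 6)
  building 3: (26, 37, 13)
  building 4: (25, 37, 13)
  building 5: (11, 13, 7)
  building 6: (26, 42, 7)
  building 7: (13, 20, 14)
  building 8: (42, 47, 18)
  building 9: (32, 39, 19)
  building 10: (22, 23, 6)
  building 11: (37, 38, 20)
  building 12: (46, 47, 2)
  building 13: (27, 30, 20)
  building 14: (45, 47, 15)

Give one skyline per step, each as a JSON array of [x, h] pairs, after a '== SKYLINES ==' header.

== SKYLINES ==
[[25,7],[26,0]]
[[25,7],[26,0],[42,6],[46,0]]
[[25,7],[26,13],[37,0],[42,6],[46,0]]
[[25,13],[37,0],[42,6],[46,0]]
[[11,7],[13,0],[25,13],[37,0],[42,6],[46,0]]
[[11,7],[13,0],[25,13],[37,7],[42,6],[46,0]]
[[11,7],[13,14],[20,0],[25,13],[37,7],[42,6],[46,0]]
[[11,7],[13,14],[20,0],[25,13],[37,7],[42,18],[47,0]]
[[11,7],[13,14],[20,0],[25,13],[32,19],[39,7],[42,18],[47,0]]
[[11,7],[13,14],[20,0],[22,6],[23,0],[25,13],[32,19],[39,7],[42,18],[47,0]]
[[11,7],[13,14],[20,0],[22,6],[23,0],[25,13],[32,19],[37,20],[38,19],[39,7],[42,18],[47,0]]
[[11,7],[13,14],[20,0],[22,6],[23,0],[25,13],[32,19],[37,20],[38,19],[39,7],[42,18],[47,0]]
[[11,7],[13,14],[20,0],[22,6],[23,0],[25,13],[27,20],[30,13],[32,19],[37,20],[38,19],[39,7],[42,18],[47,0]]
[[11,7],[13,14],[20,0],[22,6],[23,0],[25,13],[27,20],[30,13],[32,19],[37,20],[38,19],[39,7],[42,18],[47,0]]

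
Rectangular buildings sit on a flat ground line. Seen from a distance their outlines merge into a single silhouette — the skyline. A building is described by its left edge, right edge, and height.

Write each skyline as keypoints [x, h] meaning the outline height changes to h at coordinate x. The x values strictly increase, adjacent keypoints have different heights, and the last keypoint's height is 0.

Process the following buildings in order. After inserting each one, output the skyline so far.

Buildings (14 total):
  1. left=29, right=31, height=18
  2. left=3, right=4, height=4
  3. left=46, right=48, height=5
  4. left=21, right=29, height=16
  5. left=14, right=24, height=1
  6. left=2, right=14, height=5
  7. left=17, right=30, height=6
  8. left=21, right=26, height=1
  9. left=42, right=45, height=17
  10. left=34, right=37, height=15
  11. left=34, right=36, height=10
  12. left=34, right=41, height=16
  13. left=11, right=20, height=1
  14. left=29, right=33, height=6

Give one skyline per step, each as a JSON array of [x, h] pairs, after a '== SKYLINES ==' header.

== SKYLINES ==
[[29,18],[31,0]]
[[3,4],[4,0],[29,18],[31,0]]
[[3,4],[4,0],[29,18],[31,0],[46,5],[48,0]]
[[3,4],[4,0],[21,16],[29,18],[31,0],[46,5],[48,0]]
[[3,4],[4,0],[14,1],[21,16],[29,18],[31,0],[46,5],[48,0]]
[[2,5],[14,1],[21,16],[29,18],[31,0],[46,5],[48,0]]
[[2,5],[14,1],[17,6],[21,16],[29,18],[31,0],[46,5],[48,0]]
[[2,5],[14,1],[17,6],[21,16],[29,18],[31,0],[46,5],[48,0]]
[[2,5],[14,1],[17,6],[21,16],[29,18],[31,0],[42,17],[45,0],[46,5],[48,0]]
[[2,5],[14,1],[17,6],[21,16],[29,18],[31,0],[34,15],[37,0],[42,17],[45,0],[46,5],[48,0]]
[[2,5],[14,1],[17,6],[21,16],[29,18],[31,0],[34,15],[37,0],[42,17],[45,0],[46,5],[48,0]]
[[2,5],[14,1],[17,6],[21,16],[29,18],[31,0],[34,16],[41,0],[42,17],[45,0],[46,5],[48,0]]
[[2,5],[14,1],[17,6],[21,16],[29,18],[31,0],[34,16],[41,0],[42,17],[45,0],[46,5],[48,0]]
[[2,5],[14,1],[17,6],[21,16],[29,18],[31,6],[33,0],[34,16],[41,0],[42,17],[45,0],[46,5],[48,0]]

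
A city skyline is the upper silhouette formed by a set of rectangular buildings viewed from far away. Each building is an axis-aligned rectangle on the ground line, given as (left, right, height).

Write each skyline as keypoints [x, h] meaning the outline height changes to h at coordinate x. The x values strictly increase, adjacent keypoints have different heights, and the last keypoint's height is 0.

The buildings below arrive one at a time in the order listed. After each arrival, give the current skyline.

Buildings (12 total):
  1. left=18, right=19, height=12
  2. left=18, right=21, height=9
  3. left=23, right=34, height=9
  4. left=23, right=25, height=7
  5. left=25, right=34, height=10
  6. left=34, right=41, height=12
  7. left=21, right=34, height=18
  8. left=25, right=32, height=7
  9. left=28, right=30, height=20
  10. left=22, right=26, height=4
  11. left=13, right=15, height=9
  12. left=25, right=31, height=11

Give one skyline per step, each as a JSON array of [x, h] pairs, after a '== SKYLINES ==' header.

== SKYLINES ==
[[18,12],[19,0]]
[[18,12],[19,9],[21,0]]
[[18,12],[19,9],[21,0],[23,9],[34,0]]
[[18,12],[19,9],[21,0],[23,9],[34,0]]
[[18,12],[19,9],[21,0],[23,9],[25,10],[34,0]]
[[18,12],[19,9],[21,0],[23,9],[25,10],[34,12],[41,0]]
[[18,12],[19,9],[21,18],[34,12],[41,0]]
[[18,12],[19,9],[21,18],[34,12],[41,0]]
[[18,12],[19,9],[21,18],[28,20],[30,18],[34,12],[41,0]]
[[18,12],[19,9],[21,18],[28,20],[30,18],[34,12],[41,0]]
[[13,9],[15,0],[18,12],[19,9],[21,18],[28,20],[30,18],[34,12],[41,0]]
[[13,9],[15,0],[18,12],[19,9],[21,18],[28,20],[30,18],[34,12],[41,0]]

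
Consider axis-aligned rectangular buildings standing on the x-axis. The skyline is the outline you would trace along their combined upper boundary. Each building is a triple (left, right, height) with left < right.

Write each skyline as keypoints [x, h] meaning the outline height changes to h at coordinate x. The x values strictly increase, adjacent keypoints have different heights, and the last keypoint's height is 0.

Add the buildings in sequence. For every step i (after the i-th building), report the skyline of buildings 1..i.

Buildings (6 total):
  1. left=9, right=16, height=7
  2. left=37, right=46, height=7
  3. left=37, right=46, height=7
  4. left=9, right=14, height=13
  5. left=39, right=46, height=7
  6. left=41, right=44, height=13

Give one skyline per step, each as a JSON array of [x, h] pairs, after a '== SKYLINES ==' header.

== SKYLINES ==
[[9,7],[16,0]]
[[9,7],[16,0],[37,7],[46,0]]
[[9,7],[16,0],[37,7],[46,0]]
[[9,13],[14,7],[16,0],[37,7],[46,0]]
[[9,13],[14,7],[16,0],[37,7],[46,0]]
[[9,13],[14,7],[16,0],[37,7],[41,13],[44,7],[46,0]]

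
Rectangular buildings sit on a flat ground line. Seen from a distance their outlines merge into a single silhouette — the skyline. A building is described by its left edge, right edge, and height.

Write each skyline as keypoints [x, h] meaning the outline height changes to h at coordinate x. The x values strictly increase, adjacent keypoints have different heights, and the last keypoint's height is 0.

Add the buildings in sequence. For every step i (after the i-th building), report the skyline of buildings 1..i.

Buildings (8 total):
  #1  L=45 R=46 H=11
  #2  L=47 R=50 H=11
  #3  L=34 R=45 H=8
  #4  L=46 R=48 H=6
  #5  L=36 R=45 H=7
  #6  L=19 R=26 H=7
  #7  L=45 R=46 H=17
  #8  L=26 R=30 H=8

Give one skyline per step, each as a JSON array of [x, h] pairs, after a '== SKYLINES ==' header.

== SKYLINES ==
[[45,11],[46,0]]
[[45,11],[46,0],[47,11],[50,0]]
[[34,8],[45,11],[46,0],[47,11],[50,0]]
[[34,8],[45,11],[46,6],[47,11],[50,0]]
[[34,8],[45,11],[46,6],[47,11],[50,0]]
[[19,7],[26,0],[34,8],[45,11],[46,6],[47,11],[50,0]]
[[19,7],[26,0],[34,8],[45,17],[46,6],[47,11],[50,0]]
[[19,7],[26,8],[30,0],[34,8],[45,17],[46,6],[47,11],[50,0]]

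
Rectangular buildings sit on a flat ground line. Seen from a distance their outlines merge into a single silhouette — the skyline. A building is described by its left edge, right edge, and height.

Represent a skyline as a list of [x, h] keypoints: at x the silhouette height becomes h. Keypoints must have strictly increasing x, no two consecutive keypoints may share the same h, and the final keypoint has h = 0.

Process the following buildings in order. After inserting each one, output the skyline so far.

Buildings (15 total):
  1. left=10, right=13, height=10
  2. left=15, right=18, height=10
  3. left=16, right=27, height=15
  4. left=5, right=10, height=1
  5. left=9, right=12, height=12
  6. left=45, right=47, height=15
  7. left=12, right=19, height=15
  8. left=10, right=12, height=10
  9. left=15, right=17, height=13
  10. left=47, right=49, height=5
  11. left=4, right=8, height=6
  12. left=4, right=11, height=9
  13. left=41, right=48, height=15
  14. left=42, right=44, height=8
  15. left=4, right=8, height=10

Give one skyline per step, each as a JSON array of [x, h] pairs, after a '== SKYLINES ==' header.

== SKYLINES ==
[[10,10],[13,0]]
[[10,10],[13,0],[15,10],[18,0]]
[[10,10],[13,0],[15,10],[16,15],[27,0]]
[[5,1],[10,10],[13,0],[15,10],[16,15],[27,0]]
[[5,1],[9,12],[12,10],[13,0],[15,10],[16,15],[27,0]]
[[5,1],[9,12],[12,10],[13,0],[15,10],[16,15],[27,0],[45,15],[47,0]]
[[5,1],[9,12],[12,15],[27,0],[45,15],[47,0]]
[[5,1],[9,12],[12,15],[27,0],[45,15],[47,0]]
[[5,1],[9,12],[12,15],[27,0],[45,15],[47,0]]
[[5,1],[9,12],[12,15],[27,0],[45,15],[47,5],[49,0]]
[[4,6],[8,1],[9,12],[12,15],[27,0],[45,15],[47,5],[49,0]]
[[4,9],[9,12],[12,15],[27,0],[45,15],[47,5],[49,0]]
[[4,9],[9,12],[12,15],[27,0],[41,15],[48,5],[49,0]]
[[4,9],[9,12],[12,15],[27,0],[41,15],[48,5],[49,0]]
[[4,10],[8,9],[9,12],[12,15],[27,0],[41,15],[48,5],[49,0]]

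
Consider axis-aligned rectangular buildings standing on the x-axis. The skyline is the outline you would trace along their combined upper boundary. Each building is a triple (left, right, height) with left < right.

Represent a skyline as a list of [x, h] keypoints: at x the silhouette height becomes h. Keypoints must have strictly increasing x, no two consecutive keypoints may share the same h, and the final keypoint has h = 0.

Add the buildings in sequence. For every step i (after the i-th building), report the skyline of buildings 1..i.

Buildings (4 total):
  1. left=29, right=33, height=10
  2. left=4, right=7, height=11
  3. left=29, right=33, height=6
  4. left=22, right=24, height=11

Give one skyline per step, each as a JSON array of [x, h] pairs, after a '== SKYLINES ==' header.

== SKYLINES ==
[[29,10],[33,0]]
[[4,11],[7,0],[29,10],[33,0]]
[[4,11],[7,0],[29,10],[33,0]]
[[4,11],[7,0],[22,11],[24,0],[29,10],[33,0]]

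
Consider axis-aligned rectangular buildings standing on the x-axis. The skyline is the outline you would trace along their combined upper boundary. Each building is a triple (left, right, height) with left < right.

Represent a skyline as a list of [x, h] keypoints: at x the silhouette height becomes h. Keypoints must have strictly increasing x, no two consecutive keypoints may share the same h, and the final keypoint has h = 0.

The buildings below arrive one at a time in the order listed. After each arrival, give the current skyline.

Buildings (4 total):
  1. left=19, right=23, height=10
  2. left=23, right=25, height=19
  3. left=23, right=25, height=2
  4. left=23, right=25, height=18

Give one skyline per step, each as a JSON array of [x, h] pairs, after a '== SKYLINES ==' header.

== SKYLINES ==
[[19,10],[23,0]]
[[19,10],[23,19],[25,0]]
[[19,10],[23,19],[25,0]]
[[19,10],[23,19],[25,0]]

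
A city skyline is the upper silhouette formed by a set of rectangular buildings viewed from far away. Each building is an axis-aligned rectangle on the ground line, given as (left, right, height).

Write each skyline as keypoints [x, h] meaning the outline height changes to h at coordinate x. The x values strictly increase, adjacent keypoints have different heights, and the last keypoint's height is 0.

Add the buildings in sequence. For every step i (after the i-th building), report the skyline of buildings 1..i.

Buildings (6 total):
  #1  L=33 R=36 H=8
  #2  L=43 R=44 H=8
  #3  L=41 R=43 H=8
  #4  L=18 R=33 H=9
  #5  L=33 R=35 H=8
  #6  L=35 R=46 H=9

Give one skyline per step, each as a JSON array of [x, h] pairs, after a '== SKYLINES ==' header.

== SKYLINES ==
[[33,8],[36,0]]
[[33,8],[36,0],[43,8],[44,0]]
[[33,8],[36,0],[41,8],[44,0]]
[[18,9],[33,8],[36,0],[41,8],[44,0]]
[[18,9],[33,8],[36,0],[41,8],[44,0]]
[[18,9],[33,8],[35,9],[46,0]]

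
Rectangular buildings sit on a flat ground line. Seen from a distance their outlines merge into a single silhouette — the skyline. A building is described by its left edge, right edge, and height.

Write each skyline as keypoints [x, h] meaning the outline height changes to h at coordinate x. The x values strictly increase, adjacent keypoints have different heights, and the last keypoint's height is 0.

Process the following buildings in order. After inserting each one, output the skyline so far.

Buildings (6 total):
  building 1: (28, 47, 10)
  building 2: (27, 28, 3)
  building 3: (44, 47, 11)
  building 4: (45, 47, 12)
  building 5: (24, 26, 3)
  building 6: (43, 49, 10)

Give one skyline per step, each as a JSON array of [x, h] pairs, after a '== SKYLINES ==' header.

== SKYLINES ==
[[28,10],[47,0]]
[[27,3],[28,10],[47,0]]
[[27,3],[28,10],[44,11],[47,0]]
[[27,3],[28,10],[44,11],[45,12],[47,0]]
[[24,3],[26,0],[27,3],[28,10],[44,11],[45,12],[47,0]]
[[24,3],[26,0],[27,3],[28,10],[44,11],[45,12],[47,10],[49,0]]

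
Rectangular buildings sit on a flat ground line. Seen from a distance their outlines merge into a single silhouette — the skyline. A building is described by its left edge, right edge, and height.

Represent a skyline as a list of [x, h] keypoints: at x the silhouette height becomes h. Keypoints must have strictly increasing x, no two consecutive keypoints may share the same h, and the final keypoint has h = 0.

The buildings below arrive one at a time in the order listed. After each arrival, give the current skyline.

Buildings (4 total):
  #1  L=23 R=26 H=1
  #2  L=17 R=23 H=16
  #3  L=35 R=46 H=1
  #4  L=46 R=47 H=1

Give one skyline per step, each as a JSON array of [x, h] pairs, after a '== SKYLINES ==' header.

== SKYLINES ==
[[23,1],[26,0]]
[[17,16],[23,1],[26,0]]
[[17,16],[23,1],[26,0],[35,1],[46,0]]
[[17,16],[23,1],[26,0],[35,1],[47,0]]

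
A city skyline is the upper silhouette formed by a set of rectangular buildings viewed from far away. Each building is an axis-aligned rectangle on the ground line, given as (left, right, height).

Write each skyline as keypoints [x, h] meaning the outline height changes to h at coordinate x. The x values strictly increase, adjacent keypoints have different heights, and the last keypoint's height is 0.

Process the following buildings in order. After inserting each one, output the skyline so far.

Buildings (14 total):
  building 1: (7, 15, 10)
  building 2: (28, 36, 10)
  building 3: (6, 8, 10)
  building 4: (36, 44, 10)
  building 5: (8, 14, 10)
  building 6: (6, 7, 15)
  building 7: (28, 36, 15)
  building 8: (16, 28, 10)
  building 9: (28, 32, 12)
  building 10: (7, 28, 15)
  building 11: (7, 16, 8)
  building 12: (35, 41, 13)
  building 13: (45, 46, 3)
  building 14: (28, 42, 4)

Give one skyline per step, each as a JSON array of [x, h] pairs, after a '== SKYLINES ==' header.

== SKYLINES ==
[[7,10],[15,0]]
[[7,10],[15,0],[28,10],[36,0]]
[[6,10],[15,0],[28,10],[36,0]]
[[6,10],[15,0],[28,10],[44,0]]
[[6,10],[15,0],[28,10],[44,0]]
[[6,15],[7,10],[15,0],[28,10],[44,0]]
[[6,15],[7,10],[15,0],[28,15],[36,10],[44,0]]
[[6,15],[7,10],[15,0],[16,10],[28,15],[36,10],[44,0]]
[[6,15],[7,10],[15,0],[16,10],[28,15],[36,10],[44,0]]
[[6,15],[36,10],[44,0]]
[[6,15],[36,10],[44,0]]
[[6,15],[36,13],[41,10],[44,0]]
[[6,15],[36,13],[41,10],[44,0],[45,3],[46,0]]
[[6,15],[36,13],[41,10],[44,0],[45,3],[46,0]]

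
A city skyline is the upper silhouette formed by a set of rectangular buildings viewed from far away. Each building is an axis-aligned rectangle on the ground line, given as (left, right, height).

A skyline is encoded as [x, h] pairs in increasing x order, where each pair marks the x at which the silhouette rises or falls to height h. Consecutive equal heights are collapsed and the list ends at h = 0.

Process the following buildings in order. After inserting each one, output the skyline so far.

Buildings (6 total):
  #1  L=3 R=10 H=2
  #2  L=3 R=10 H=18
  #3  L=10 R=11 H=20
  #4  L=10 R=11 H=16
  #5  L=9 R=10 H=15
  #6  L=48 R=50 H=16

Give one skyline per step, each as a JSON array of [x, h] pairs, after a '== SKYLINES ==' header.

== SKYLINES ==
[[3,2],[10,0]]
[[3,18],[10,0]]
[[3,18],[10,20],[11,0]]
[[3,18],[10,20],[11,0]]
[[3,18],[10,20],[11,0]]
[[3,18],[10,20],[11,0],[48,16],[50,0]]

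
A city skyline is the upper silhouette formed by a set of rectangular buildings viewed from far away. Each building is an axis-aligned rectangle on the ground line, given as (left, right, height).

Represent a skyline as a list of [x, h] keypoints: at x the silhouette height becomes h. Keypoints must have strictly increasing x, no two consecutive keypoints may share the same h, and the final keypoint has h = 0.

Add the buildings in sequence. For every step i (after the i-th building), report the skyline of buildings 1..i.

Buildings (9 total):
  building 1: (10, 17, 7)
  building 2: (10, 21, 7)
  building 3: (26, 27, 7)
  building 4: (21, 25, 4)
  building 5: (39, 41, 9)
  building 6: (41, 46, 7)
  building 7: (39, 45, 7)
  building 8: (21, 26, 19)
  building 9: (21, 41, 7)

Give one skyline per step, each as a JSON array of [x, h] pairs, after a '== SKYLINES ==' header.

== SKYLINES ==
[[10,7],[17,0]]
[[10,7],[21,0]]
[[10,7],[21,0],[26,7],[27,0]]
[[10,7],[21,4],[25,0],[26,7],[27,0]]
[[10,7],[21,4],[25,0],[26,7],[27,0],[39,9],[41,0]]
[[10,7],[21,4],[25,0],[26,7],[27,0],[39,9],[41,7],[46,0]]
[[10,7],[21,4],[25,0],[26,7],[27,0],[39,9],[41,7],[46,0]]
[[10,7],[21,19],[26,7],[27,0],[39,9],[41,7],[46,0]]
[[10,7],[21,19],[26,7],[39,9],[41,7],[46,0]]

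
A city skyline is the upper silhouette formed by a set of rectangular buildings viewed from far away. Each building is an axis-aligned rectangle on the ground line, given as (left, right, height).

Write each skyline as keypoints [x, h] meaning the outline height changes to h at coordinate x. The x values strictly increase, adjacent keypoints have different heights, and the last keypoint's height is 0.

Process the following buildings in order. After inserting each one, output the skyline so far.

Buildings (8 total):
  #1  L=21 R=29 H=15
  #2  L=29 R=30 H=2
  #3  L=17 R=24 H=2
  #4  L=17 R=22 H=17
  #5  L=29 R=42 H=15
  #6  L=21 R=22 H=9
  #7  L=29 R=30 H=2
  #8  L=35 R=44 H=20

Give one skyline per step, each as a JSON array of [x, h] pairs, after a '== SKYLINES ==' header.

== SKYLINES ==
[[21,15],[29,0]]
[[21,15],[29,2],[30,0]]
[[17,2],[21,15],[29,2],[30,0]]
[[17,17],[22,15],[29,2],[30,0]]
[[17,17],[22,15],[42,0]]
[[17,17],[22,15],[42,0]]
[[17,17],[22,15],[42,0]]
[[17,17],[22,15],[35,20],[44,0]]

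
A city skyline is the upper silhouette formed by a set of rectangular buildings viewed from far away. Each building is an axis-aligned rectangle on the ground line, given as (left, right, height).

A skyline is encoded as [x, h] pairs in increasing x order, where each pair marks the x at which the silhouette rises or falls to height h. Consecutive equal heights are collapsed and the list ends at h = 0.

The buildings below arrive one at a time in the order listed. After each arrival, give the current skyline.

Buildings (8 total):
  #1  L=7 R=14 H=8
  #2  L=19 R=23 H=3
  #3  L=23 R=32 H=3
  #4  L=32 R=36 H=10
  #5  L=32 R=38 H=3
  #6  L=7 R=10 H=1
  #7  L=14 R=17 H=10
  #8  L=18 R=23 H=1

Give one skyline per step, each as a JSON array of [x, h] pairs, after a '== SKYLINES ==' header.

== SKYLINES ==
[[7,8],[14,0]]
[[7,8],[14,0],[19,3],[23,0]]
[[7,8],[14,0],[19,3],[32,0]]
[[7,8],[14,0],[19,3],[32,10],[36,0]]
[[7,8],[14,0],[19,3],[32,10],[36,3],[38,0]]
[[7,8],[14,0],[19,3],[32,10],[36,3],[38,0]]
[[7,8],[14,10],[17,0],[19,3],[32,10],[36,3],[38,0]]
[[7,8],[14,10],[17,0],[18,1],[19,3],[32,10],[36,3],[38,0]]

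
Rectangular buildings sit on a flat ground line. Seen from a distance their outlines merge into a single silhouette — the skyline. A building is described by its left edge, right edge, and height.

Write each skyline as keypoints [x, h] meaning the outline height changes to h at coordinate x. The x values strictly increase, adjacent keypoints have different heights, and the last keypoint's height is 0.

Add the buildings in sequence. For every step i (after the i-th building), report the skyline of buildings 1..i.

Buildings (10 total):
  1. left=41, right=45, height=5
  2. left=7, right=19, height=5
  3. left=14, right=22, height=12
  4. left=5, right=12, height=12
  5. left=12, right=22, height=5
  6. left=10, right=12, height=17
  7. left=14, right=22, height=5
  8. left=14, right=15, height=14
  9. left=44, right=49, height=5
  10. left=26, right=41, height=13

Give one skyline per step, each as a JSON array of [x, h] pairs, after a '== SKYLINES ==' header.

== SKYLINES ==
[[41,5],[45,0]]
[[7,5],[19,0],[41,5],[45,0]]
[[7,5],[14,12],[22,0],[41,5],[45,0]]
[[5,12],[12,5],[14,12],[22,0],[41,5],[45,0]]
[[5,12],[12,5],[14,12],[22,0],[41,5],[45,0]]
[[5,12],[10,17],[12,5],[14,12],[22,0],[41,5],[45,0]]
[[5,12],[10,17],[12,5],[14,12],[22,0],[41,5],[45,0]]
[[5,12],[10,17],[12,5],[14,14],[15,12],[22,0],[41,5],[45,0]]
[[5,12],[10,17],[12,5],[14,14],[15,12],[22,0],[41,5],[49,0]]
[[5,12],[10,17],[12,5],[14,14],[15,12],[22,0],[26,13],[41,5],[49,0]]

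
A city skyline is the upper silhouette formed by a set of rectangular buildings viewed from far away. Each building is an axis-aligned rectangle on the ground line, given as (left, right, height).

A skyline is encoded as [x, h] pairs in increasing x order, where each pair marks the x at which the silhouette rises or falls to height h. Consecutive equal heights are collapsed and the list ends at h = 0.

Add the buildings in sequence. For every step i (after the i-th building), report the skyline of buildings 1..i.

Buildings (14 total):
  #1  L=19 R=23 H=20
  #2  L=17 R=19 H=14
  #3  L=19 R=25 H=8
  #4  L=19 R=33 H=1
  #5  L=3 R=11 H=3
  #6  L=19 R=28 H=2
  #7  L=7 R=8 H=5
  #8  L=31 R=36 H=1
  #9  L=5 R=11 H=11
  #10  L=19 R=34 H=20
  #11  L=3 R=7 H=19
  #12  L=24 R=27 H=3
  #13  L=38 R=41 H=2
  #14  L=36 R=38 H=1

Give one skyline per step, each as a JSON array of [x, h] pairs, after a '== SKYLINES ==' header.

== SKYLINES ==
[[19,20],[23,0]]
[[17,14],[19,20],[23,0]]
[[17,14],[19,20],[23,8],[25,0]]
[[17,14],[19,20],[23,8],[25,1],[33,0]]
[[3,3],[11,0],[17,14],[19,20],[23,8],[25,1],[33,0]]
[[3,3],[11,0],[17,14],[19,20],[23,8],[25,2],[28,1],[33,0]]
[[3,3],[7,5],[8,3],[11,0],[17,14],[19,20],[23,8],[25,2],[28,1],[33,0]]
[[3,3],[7,5],[8,3],[11,0],[17,14],[19,20],[23,8],[25,2],[28,1],[36,0]]
[[3,3],[5,11],[11,0],[17,14],[19,20],[23,8],[25,2],[28,1],[36,0]]
[[3,3],[5,11],[11,0],[17,14],[19,20],[34,1],[36,0]]
[[3,19],[7,11],[11,0],[17,14],[19,20],[34,1],[36,0]]
[[3,19],[7,11],[11,0],[17,14],[19,20],[34,1],[36,0]]
[[3,19],[7,11],[11,0],[17,14],[19,20],[34,1],[36,0],[38,2],[41,0]]
[[3,19],[7,11],[11,0],[17,14],[19,20],[34,1],[38,2],[41,0]]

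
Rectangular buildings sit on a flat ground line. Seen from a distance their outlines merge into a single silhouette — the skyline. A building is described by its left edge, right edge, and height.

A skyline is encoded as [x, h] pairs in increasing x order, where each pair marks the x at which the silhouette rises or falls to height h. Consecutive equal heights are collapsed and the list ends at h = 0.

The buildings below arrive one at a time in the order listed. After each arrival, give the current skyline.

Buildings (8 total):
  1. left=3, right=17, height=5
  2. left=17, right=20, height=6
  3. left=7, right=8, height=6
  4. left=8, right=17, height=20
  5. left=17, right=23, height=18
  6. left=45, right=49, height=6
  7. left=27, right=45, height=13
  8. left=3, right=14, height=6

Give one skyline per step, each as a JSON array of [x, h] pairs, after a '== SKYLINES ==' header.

== SKYLINES ==
[[3,5],[17,0]]
[[3,5],[17,6],[20,0]]
[[3,5],[7,6],[8,5],[17,6],[20,0]]
[[3,5],[7,6],[8,20],[17,6],[20,0]]
[[3,5],[7,6],[8,20],[17,18],[23,0]]
[[3,5],[7,6],[8,20],[17,18],[23,0],[45,6],[49,0]]
[[3,5],[7,6],[8,20],[17,18],[23,0],[27,13],[45,6],[49,0]]
[[3,6],[8,20],[17,18],[23,0],[27,13],[45,6],[49,0]]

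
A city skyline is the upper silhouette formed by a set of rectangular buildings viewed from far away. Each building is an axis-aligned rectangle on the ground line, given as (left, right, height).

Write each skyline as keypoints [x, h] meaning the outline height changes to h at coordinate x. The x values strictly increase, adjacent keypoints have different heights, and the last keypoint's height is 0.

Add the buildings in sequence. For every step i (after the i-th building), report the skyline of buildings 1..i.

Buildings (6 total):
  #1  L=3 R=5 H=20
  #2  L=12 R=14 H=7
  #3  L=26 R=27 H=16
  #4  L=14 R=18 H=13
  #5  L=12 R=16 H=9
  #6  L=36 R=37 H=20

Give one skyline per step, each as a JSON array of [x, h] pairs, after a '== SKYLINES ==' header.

== SKYLINES ==
[[3,20],[5,0]]
[[3,20],[5,0],[12,7],[14,0]]
[[3,20],[5,0],[12,7],[14,0],[26,16],[27,0]]
[[3,20],[5,0],[12,7],[14,13],[18,0],[26,16],[27,0]]
[[3,20],[5,0],[12,9],[14,13],[18,0],[26,16],[27,0]]
[[3,20],[5,0],[12,9],[14,13],[18,0],[26,16],[27,0],[36,20],[37,0]]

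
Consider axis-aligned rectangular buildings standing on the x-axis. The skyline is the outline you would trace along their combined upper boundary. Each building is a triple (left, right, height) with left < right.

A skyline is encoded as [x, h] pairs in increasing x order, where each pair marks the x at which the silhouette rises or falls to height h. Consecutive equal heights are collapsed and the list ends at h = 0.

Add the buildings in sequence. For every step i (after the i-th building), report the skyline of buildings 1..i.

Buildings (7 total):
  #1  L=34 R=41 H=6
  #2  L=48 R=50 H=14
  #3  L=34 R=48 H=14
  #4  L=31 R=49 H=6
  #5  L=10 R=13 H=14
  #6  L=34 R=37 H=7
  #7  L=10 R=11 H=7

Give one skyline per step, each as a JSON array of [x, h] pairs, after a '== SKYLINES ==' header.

== SKYLINES ==
[[34,6],[41,0]]
[[34,6],[41,0],[48,14],[50,0]]
[[34,14],[50,0]]
[[31,6],[34,14],[50,0]]
[[10,14],[13,0],[31,6],[34,14],[50,0]]
[[10,14],[13,0],[31,6],[34,14],[50,0]]
[[10,14],[13,0],[31,6],[34,14],[50,0]]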